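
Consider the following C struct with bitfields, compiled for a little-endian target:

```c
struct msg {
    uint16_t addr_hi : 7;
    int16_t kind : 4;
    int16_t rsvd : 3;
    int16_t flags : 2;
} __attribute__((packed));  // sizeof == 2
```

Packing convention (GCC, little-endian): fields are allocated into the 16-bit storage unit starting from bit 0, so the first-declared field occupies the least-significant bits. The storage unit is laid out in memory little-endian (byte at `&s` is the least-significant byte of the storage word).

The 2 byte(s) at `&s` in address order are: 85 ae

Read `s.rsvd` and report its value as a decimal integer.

-3

[0]=0x85 [1]=0xae (little-endian) → word 0xae85
addr_hi:7 @ bit 0 → (0xae85>>0)&0x7f = 0x5
kind:4 @ bit 7 → (0xae85>>7)&0xf = 0xd
rsvd:3 @ bit 11 → (0xae85>>11)&0x7 = 0x5  ←
flags:2 @ bit 14 → (0xae85>>14)&0x3 = 0x2
rsvd signed 3b, MSB=1: 5 - 8 = -3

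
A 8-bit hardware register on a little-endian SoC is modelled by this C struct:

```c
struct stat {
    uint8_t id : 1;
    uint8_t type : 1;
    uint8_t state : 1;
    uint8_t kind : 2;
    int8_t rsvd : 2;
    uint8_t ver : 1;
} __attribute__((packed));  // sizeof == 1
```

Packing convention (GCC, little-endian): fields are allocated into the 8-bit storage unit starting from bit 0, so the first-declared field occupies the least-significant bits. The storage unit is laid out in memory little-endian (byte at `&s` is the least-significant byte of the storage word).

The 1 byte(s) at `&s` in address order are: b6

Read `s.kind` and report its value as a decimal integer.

2

[0]=0xb6 (little-endian) → word 0xb6
id:1 @ bit 0 → (0xb6>>0)&0x1 = 0x0
type:1 @ bit 1 → (0xb6>>1)&0x1 = 0x1
state:1 @ bit 2 → (0xb6>>2)&0x1 = 0x1
kind:2 @ bit 3 → (0xb6>>3)&0x3 = 0x2  ←
rsvd:2 @ bit 5 → (0xb6>>5)&0x3 = 0x1
ver:1 @ bit 7 → (0xb6>>7)&0x1 = 0x1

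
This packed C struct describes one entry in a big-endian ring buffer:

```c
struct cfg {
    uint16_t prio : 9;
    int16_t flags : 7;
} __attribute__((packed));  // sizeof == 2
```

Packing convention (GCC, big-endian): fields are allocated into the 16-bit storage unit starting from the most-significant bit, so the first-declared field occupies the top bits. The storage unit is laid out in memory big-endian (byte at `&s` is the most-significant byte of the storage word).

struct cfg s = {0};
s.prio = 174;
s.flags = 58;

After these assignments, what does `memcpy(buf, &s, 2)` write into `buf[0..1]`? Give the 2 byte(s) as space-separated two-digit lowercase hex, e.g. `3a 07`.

57 3a

prio:9 = 174 → 0xae << 7 → word 0x5700
flags:7 = 58 → 0x3a << 0 → word 0x573a
word = 0x573a → big-endian bytes:
  [0]=0x57  [1]=0x3a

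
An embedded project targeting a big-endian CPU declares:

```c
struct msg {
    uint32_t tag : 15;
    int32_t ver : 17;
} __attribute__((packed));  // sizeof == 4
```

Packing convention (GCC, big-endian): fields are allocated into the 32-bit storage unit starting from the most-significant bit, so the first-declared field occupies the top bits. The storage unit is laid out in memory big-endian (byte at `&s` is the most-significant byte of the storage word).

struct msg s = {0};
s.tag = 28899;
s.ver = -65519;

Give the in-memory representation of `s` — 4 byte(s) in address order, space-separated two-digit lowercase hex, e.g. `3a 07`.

[17+:15] tag=28899 & 0x7fff = 0x70e3; word=0xe1c60000
[0+:17] ver=-65519 & 0x1ffff = 0x10011; word=0xe1c70011
word = 0xe1c70011 → big-endian bytes:
  [0]=0xe1  [1]=0xc7  [2]=0x00  [3]=0x11

e1 c7 00 11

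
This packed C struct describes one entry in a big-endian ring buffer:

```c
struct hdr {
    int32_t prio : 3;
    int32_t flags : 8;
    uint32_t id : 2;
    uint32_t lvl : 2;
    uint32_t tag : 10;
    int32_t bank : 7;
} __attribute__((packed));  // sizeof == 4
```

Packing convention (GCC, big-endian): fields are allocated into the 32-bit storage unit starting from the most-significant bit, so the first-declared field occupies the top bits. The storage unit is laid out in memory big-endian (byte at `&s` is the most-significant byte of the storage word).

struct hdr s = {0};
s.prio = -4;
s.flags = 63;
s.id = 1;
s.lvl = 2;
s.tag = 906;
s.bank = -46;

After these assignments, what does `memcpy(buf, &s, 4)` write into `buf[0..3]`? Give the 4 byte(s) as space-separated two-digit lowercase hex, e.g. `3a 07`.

prio (3b) val=-4 bits=0x4 at bit 29: 0x80000000
flags (8b) val=63 bits=0x3f at bit 21: 0x87e00000
id (2b) val=1 bits=0x1 at bit 19: 0x87e80000
lvl (2b) val=2 bits=0x2 at bit 17: 0x87ec0000
tag (10b) val=906 bits=0x38a at bit 7: 0x87edc500
bank (7b) val=-46 bits=0x52 at bit 0: 0x87edc552
word = 0x87edc552 → big-endian bytes:
  [0]=0x87  [1]=0xed  [2]=0xc5  [3]=0x52

87 ed c5 52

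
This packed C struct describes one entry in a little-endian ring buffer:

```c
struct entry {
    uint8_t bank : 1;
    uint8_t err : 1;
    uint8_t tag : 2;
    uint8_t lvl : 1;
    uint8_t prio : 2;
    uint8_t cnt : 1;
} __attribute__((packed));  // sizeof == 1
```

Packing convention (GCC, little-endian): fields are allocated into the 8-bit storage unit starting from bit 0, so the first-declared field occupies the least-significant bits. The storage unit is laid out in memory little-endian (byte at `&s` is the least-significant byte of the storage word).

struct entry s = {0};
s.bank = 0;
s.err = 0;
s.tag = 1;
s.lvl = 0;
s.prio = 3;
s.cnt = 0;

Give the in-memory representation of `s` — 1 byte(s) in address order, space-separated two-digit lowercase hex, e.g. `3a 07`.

bank (1b) val=0 bits=0x0 at bit 0: 0x00
err (1b) val=0 bits=0x0 at bit 1: 0x00
tag (2b) val=1 bits=0x1 at bit 2: 0x04
lvl (1b) val=0 bits=0x0 at bit 4: 0x04
prio (2b) val=3 bits=0x3 at bit 5: 0x64
cnt (1b) val=0 bits=0x0 at bit 7: 0x64
word = 0x64 → little-endian bytes:
  [0]=0x64

64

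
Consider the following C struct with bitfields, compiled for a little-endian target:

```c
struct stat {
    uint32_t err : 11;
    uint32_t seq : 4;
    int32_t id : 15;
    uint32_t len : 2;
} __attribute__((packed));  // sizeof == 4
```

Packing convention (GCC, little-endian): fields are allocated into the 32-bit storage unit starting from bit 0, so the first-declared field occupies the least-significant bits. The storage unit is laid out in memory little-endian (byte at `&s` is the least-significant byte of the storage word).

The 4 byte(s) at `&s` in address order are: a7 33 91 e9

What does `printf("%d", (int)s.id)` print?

[0]=0xa7 [1]=0x33 [2]=0x91 [3]=0xe9 (little-endian) → word 0xe99133a7
err:11 @ bit 0 → (0xe99133a7>>0)&0x7ff = 0x3a7
seq:4 @ bit 11 → (0xe99133a7>>11)&0xf = 0x6
id:15 @ bit 15 → (0xe99133a7>>15)&0x7fff = 0x5322  ←
len:2 @ bit 30 → (0xe99133a7>>30)&0x3 = 0x3
id signed 15b, MSB=1: 21282 - 32768 = -11486

-11486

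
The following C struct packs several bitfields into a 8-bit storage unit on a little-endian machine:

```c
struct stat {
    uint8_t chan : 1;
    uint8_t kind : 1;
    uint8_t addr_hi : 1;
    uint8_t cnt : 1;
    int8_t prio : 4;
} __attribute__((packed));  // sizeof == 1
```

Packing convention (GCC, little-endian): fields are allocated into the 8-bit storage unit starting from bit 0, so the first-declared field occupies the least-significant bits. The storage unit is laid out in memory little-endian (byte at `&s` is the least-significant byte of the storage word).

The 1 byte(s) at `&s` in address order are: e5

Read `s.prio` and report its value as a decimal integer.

[0]=0xe5 (little-endian) → word 0xe5
chan [0+:1] = (word>>0) & 0x1 = 1
kind [1+:1] = (word>>1) & 0x1 = 0
addr_hi [2+:1] = (word>>2) & 0x1 = 1
cnt [3+:1] = (word>>3) & 0x1 = 0
prio [4+:4] = (word>>4) & 0xf = 14  ←
prio signed 4b, MSB=1: 14 - 16 = -2

-2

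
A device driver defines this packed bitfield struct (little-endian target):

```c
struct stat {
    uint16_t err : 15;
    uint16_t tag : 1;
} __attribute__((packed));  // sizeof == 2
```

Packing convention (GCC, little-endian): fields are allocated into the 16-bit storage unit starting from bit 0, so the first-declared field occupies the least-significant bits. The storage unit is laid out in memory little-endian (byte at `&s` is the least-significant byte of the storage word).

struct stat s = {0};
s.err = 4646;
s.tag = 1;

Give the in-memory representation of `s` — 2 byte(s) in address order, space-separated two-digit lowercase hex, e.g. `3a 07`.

26 92

[0+:15] err=4646 & 0x7fff = 0x1226; word=0x1226
[15+:1] tag=1 & 0x1 = 0x1; word=0x9226
word = 0x9226 → little-endian bytes:
  [0]=0x26  [1]=0x92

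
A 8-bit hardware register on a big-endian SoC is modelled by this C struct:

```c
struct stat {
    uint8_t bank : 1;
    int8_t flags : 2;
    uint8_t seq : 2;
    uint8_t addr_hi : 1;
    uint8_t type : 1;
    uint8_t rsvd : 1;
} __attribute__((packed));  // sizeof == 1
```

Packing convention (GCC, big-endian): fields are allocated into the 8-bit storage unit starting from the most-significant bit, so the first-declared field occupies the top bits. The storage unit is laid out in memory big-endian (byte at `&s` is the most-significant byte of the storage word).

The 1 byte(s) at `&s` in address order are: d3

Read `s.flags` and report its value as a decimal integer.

[0]=0xd3 (big-endian) → word 0xd3
bank:1 @ bit 7 → (0xd3>>7)&0x1 = 0x1
flags:2 @ bit 5 → (0xd3>>5)&0x3 = 0x2  ←
seq:2 @ bit 3 → (0xd3>>3)&0x3 = 0x2
addr_hi:1 @ bit 2 → (0xd3>>2)&0x1 = 0x0
type:1 @ bit 1 → (0xd3>>1)&0x1 = 0x1
rsvd:1 @ bit 0 → (0xd3>>0)&0x1 = 0x1
flags signed 2b, MSB=1: 2 - 4 = -2

-2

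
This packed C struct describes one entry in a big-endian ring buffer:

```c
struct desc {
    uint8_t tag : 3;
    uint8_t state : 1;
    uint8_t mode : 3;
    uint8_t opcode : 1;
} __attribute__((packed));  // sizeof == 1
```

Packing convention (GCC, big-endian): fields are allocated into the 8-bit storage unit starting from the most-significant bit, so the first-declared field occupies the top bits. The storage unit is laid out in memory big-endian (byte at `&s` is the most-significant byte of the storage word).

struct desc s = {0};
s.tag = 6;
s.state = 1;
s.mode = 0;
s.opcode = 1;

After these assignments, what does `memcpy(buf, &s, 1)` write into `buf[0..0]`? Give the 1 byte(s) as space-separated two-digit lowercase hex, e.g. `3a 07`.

d1

tag:3 = 6 → 0x6 << 5 → word 0xc0
state:1 = 1 → 0x1 << 4 → word 0xd0
mode:3 = 0 → 0x0 << 1 → word 0xd0
opcode:1 = 1 → 0x1 << 0 → word 0xd1
word = 0xd1 → big-endian bytes:
  [0]=0xd1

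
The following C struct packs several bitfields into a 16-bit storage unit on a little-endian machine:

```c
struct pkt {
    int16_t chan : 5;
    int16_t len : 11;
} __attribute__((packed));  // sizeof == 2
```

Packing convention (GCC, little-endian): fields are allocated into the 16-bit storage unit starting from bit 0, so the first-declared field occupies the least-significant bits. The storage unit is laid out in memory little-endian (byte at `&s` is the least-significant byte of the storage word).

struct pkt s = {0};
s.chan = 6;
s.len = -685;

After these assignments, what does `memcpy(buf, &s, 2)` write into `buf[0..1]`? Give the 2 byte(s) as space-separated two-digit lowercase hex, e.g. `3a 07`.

chan:5 = 6 → 0x6 << 0 → word 0x0006
len:11 = -685 → 0x553 << 5 → word 0xaa66
word = 0xaa66 → little-endian bytes:
  [0]=0x66  [1]=0xaa

66 aa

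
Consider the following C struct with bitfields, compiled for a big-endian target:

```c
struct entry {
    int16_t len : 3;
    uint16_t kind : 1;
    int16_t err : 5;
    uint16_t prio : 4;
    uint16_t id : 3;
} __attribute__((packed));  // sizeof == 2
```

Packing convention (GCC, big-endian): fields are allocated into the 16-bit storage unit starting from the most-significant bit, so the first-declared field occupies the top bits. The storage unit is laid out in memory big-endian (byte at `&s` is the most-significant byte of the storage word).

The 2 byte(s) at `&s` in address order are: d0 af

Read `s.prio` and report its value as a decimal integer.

[0]=0xd0 [1]=0xaf (big-endian) → word 0xd0af
len [13+:3] = (word>>13) & 0x7 = 6
kind [12+:1] = (word>>12) & 0x1 = 1
err [7+:5] = (word>>7) & 0x1f = 1
prio [3+:4] = (word>>3) & 0xf = 5  ←
id [0+:3] = (word>>0) & 0x7 = 7

5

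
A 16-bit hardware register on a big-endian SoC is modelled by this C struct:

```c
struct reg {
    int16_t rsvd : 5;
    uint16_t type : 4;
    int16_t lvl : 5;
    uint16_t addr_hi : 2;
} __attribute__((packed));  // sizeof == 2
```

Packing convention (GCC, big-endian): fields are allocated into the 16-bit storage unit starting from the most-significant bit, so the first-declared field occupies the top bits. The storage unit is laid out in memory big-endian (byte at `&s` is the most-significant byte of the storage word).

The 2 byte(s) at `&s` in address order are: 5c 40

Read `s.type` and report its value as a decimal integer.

8

[0]=0x5c [1]=0x40 (big-endian) → word 0x5c40
rsvd:5 @ bit 11 → (0x5c40>>11)&0x1f = 0xb
type:4 @ bit 7 → (0x5c40>>7)&0xf = 0x8  ←
lvl:5 @ bit 2 → (0x5c40>>2)&0x1f = 0x10
addr_hi:2 @ bit 0 → (0x5c40>>0)&0x3 = 0x0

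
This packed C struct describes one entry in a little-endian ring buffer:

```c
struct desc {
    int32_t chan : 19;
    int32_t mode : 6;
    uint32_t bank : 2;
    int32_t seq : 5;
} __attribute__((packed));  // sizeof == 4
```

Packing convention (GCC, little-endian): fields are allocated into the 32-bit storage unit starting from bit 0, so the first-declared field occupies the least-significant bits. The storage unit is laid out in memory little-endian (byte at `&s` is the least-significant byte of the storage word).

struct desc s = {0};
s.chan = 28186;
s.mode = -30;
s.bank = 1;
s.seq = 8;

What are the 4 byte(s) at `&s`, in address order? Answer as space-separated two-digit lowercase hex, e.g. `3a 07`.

1a 6e 10 43

[0+:19] chan=28186 & 0x7ffff = 0x6e1a; word=0x00006e1a
[19+:6] mode=-30 & 0x3f = 0x22; word=0x01106e1a
[25+:2] bank=1 & 0x3 = 0x1; word=0x03106e1a
[27+:5] seq=8 & 0x1f = 0x8; word=0x43106e1a
word = 0x43106e1a → little-endian bytes:
  [0]=0x1a  [1]=0x6e  [2]=0x10  [3]=0x43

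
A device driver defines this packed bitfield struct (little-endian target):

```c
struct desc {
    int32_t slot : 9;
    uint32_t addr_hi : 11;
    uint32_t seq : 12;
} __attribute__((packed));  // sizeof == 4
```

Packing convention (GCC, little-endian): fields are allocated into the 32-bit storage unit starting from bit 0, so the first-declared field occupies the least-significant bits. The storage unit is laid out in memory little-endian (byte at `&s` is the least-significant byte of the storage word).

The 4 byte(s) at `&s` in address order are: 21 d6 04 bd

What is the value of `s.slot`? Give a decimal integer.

33

[0]=0x21 [1]=0xd6 [2]=0x04 [3]=0xbd (little-endian) → word 0xbd04d621
slot:9 @ bit 0 → (0xbd04d621>>0)&0x1ff = 0x21  ←
addr_hi:11 @ bit 9 → (0xbd04d621>>9)&0x7ff = 0x26b
seq:12 @ bit 20 → (0xbd04d621>>20)&0xfff = 0xbd0
slot signed 9b, MSB=0: value = 33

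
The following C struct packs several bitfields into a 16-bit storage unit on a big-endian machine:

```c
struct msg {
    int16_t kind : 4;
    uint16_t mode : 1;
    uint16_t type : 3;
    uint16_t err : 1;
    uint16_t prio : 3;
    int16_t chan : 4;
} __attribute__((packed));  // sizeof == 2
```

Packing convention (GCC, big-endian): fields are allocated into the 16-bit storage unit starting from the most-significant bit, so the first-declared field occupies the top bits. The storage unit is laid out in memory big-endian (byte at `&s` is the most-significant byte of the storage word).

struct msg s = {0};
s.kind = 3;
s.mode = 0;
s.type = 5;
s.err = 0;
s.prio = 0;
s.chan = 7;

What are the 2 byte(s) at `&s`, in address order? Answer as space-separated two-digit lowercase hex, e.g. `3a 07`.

35 07

kind (4b) val=3 bits=0x3 at bit 12: 0x3000
mode (1b) val=0 bits=0x0 at bit 11: 0x3000
type (3b) val=5 bits=0x5 at bit 8: 0x3500
err (1b) val=0 bits=0x0 at bit 7: 0x3500
prio (3b) val=0 bits=0x0 at bit 4: 0x3500
chan (4b) val=7 bits=0x7 at bit 0: 0x3507
word = 0x3507 → big-endian bytes:
  [0]=0x35  [1]=0x07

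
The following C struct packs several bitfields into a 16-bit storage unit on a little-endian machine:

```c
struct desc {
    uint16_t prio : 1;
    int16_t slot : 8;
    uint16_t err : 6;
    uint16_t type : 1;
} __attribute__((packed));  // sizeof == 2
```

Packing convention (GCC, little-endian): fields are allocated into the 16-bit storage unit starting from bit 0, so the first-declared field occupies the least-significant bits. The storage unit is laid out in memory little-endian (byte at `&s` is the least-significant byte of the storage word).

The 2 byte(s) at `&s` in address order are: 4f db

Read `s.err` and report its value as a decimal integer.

45

[0]=0x4f [1]=0xdb (little-endian) → word 0xdb4f
prio:1 @ bit 0 → (0xdb4f>>0)&0x1 = 0x1
slot:8 @ bit 1 → (0xdb4f>>1)&0xff = 0xa7
err:6 @ bit 9 → (0xdb4f>>9)&0x3f = 0x2d  ←
type:1 @ bit 15 → (0xdb4f>>15)&0x1 = 0x1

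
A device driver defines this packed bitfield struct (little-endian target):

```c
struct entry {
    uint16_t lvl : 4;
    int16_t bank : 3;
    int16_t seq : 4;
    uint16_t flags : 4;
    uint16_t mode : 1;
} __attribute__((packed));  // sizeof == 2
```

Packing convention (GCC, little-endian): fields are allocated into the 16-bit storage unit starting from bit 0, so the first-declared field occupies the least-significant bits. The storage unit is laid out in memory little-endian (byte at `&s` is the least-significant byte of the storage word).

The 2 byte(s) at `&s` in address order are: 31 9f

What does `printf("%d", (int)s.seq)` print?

-2

[0]=0x31 [1]=0x9f (little-endian) → word 0x9f31
lvl:4 @ bit 0 → (0x9f31>>0)&0xf = 0x1
bank:3 @ bit 4 → (0x9f31>>4)&0x7 = 0x3
seq:4 @ bit 7 → (0x9f31>>7)&0xf = 0xe  ←
flags:4 @ bit 11 → (0x9f31>>11)&0xf = 0x3
mode:1 @ bit 15 → (0x9f31>>15)&0x1 = 0x1
seq signed 4b, MSB=1: 14 - 16 = -2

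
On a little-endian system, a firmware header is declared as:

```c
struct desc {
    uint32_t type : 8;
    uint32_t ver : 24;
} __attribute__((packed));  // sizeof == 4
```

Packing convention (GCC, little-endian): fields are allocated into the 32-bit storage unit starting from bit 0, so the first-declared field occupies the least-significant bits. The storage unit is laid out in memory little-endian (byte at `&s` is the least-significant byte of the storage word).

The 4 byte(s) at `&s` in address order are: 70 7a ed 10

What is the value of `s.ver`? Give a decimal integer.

1109370

[0]=0x70 [1]=0x7a [2]=0xed [3]=0x10 (little-endian) → word 0x10ed7a70
type [0+:8] = (word>>0) & 0xff = 112
ver [8+:24] = (word>>8) & 0xffffff = 1109370  ←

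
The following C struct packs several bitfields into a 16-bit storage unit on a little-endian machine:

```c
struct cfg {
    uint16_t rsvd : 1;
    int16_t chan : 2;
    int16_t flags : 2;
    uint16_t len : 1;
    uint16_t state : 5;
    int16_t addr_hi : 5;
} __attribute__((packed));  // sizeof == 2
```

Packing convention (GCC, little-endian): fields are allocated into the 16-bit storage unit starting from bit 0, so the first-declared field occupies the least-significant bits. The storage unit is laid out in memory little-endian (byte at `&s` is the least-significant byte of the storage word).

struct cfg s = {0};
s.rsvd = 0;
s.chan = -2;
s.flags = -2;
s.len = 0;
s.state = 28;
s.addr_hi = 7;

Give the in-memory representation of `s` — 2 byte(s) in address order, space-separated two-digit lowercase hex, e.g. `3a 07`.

14 3f

rsvd (1b) val=0 bits=0x0 at bit 0: 0x0000
chan (2b) val=-2 bits=0x2 at bit 1: 0x0004
flags (2b) val=-2 bits=0x2 at bit 3: 0x0014
len (1b) val=0 bits=0x0 at bit 5: 0x0014
state (5b) val=28 bits=0x1c at bit 6: 0x0714
addr_hi (5b) val=7 bits=0x7 at bit 11: 0x3f14
word = 0x3f14 → little-endian bytes:
  [0]=0x14  [1]=0x3f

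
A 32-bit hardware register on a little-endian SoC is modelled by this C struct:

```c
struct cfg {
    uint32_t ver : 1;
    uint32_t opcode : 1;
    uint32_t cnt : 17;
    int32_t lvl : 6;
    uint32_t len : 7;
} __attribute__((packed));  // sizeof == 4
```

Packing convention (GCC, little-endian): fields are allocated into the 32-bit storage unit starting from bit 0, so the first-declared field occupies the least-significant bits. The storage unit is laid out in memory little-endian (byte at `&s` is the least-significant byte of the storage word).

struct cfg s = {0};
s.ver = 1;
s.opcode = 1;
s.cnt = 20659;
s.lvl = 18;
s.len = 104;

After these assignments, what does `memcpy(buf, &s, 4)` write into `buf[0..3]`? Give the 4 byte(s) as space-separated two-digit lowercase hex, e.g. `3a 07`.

cf 42 91 d0

ver (1b) val=1 bits=0x1 at bit 0: 0x00000001
opcode (1b) val=1 bits=0x1 at bit 1: 0x00000003
cnt (17b) val=20659 bits=0x50b3 at bit 2: 0x000142cf
lvl (6b) val=18 bits=0x12 at bit 19: 0x009142cf
len (7b) val=104 bits=0x68 at bit 25: 0xd09142cf
word = 0xd09142cf → little-endian bytes:
  [0]=0xcf  [1]=0x42  [2]=0x91  [3]=0xd0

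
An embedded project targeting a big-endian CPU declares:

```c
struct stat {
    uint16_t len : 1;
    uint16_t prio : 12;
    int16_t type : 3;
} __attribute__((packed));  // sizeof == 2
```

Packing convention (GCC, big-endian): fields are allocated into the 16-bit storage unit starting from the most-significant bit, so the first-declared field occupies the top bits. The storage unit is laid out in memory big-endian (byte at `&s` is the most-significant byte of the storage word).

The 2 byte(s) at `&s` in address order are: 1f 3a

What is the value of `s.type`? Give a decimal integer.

2

[0]=0x1f [1]=0x3a (big-endian) → word 0x1f3a
len:1 @ bit 15 → (0x1f3a>>15)&0x1 = 0x0
prio:12 @ bit 3 → (0x1f3a>>3)&0xfff = 0x3e7
type:3 @ bit 0 → (0x1f3a>>0)&0x7 = 0x2  ←
type signed 3b, MSB=0: value = 2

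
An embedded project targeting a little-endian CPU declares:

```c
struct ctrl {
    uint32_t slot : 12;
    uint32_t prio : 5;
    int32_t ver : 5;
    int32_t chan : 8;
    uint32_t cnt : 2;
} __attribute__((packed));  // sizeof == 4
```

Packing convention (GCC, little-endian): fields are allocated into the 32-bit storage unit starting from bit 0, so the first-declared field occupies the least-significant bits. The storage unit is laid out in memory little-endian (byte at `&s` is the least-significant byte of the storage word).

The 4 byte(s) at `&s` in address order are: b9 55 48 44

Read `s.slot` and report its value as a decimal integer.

[0]=0xb9 [1]=0x55 [2]=0x48 [3]=0x44 (little-endian) → word 0x444855b9
slot [0+:12] = (word>>0) & 0xfff = 1465  ←
prio [12+:5] = (word>>12) & 0x1f = 5
ver [17+:5] = (word>>17) & 0x1f = 4
chan [22+:8] = (word>>22) & 0xff = 17
cnt [30+:2] = (word>>30) & 0x3 = 1

1465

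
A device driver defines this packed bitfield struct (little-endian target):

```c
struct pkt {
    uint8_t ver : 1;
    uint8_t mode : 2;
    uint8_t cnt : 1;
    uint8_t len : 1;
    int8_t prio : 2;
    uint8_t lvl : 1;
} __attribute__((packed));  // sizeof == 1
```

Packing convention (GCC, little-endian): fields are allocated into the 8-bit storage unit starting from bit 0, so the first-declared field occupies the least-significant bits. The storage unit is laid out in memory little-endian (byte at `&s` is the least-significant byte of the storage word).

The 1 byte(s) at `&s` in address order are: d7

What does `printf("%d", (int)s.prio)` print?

-2

[0]=0xd7 (little-endian) → word 0xd7
ver [0+:1] = (word>>0) & 0x1 = 1
mode [1+:2] = (word>>1) & 0x3 = 3
cnt [3+:1] = (word>>3) & 0x1 = 0
len [4+:1] = (word>>4) & 0x1 = 1
prio [5+:2] = (word>>5) & 0x3 = 2  ←
lvl [7+:1] = (word>>7) & 0x1 = 1
prio signed 2b, MSB=1: 2 - 4 = -2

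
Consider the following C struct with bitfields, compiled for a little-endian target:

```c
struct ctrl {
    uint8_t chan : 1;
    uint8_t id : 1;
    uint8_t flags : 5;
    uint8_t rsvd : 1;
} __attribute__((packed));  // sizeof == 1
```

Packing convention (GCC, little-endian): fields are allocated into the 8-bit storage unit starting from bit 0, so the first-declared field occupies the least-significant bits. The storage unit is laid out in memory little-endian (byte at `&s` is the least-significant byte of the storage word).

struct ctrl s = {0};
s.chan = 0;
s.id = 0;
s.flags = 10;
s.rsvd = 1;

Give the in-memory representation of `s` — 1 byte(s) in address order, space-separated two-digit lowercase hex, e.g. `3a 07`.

a8

[0+:1] chan=0 & 0x1 = 0x0; word=0x00
[1+:1] id=0 & 0x1 = 0x0; word=0x00
[2+:5] flags=10 & 0x1f = 0xa; word=0x28
[7+:1] rsvd=1 & 0x1 = 0x1; word=0xa8
word = 0xa8 → little-endian bytes:
  [0]=0xa8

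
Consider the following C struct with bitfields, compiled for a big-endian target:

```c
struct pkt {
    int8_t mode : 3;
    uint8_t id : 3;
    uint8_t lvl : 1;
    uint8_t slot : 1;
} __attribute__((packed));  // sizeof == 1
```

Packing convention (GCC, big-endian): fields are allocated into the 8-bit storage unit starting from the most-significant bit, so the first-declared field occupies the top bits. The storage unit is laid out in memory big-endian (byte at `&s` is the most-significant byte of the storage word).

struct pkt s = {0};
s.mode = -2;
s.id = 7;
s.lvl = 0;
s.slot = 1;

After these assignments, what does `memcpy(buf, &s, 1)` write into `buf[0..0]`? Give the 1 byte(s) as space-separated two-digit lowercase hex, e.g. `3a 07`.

mode:3 = -2 → 0x6 << 5 → word 0xc0
id:3 = 7 → 0x7 << 2 → word 0xdc
lvl:1 = 0 → 0x0 << 1 → word 0xdc
slot:1 = 1 → 0x1 << 0 → word 0xdd
word = 0xdd → big-endian bytes:
  [0]=0xdd

dd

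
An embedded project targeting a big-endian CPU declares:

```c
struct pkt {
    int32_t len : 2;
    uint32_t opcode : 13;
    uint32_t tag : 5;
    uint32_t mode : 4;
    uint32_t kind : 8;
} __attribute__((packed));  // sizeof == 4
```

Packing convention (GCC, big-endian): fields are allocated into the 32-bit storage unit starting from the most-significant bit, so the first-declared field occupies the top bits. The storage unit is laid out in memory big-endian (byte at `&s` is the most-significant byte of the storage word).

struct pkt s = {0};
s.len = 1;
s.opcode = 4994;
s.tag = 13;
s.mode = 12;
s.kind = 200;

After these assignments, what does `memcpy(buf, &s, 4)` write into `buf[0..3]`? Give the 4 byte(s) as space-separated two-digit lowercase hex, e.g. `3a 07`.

len:2 = 1 → 0x1 << 30 → word 0x40000000
opcode:13 = 4994 → 0x1382 << 17 → word 0x67040000
tag:5 = 13 → 0xd << 12 → word 0x6704d000
mode:4 = 12 → 0xc << 8 → word 0x6704dc00
kind:8 = 200 → 0xc8 << 0 → word 0x6704dcc8
word = 0x6704dcc8 → big-endian bytes:
  [0]=0x67  [1]=0x04  [2]=0xdc  [3]=0xc8

67 04 dc c8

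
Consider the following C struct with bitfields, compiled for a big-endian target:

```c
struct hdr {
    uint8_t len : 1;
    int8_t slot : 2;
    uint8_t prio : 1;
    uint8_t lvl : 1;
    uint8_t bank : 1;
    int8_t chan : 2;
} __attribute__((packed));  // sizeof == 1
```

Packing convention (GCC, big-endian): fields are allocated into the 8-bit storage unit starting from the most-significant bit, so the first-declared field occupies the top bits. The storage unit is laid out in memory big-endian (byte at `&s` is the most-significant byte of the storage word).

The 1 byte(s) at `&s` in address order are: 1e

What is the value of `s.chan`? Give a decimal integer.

[0]=0x1e (big-endian) → word 0x1e
len [7+:1] = (word>>7) & 0x1 = 0
slot [5+:2] = (word>>5) & 0x3 = 0
prio [4+:1] = (word>>4) & 0x1 = 1
lvl [3+:1] = (word>>3) & 0x1 = 1
bank [2+:1] = (word>>2) & 0x1 = 1
chan [0+:2] = (word>>0) & 0x3 = 2  ←
chan signed 2b, MSB=1: 2 - 4 = -2

-2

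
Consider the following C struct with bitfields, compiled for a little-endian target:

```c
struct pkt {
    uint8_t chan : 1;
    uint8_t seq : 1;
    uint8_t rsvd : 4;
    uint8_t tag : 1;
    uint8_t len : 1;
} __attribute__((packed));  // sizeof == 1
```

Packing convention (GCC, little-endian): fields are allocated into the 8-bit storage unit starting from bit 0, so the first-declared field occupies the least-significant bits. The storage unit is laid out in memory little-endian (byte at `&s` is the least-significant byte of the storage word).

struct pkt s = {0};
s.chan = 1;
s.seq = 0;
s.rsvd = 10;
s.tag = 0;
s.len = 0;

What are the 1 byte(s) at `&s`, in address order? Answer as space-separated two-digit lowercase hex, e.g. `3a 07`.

29

chan:1 = 1 → 0x1 << 0 → word 0x01
seq:1 = 0 → 0x0 << 1 → word 0x01
rsvd:4 = 10 → 0xa << 2 → word 0x29
tag:1 = 0 → 0x0 << 6 → word 0x29
len:1 = 0 → 0x0 << 7 → word 0x29
word = 0x29 → little-endian bytes:
  [0]=0x29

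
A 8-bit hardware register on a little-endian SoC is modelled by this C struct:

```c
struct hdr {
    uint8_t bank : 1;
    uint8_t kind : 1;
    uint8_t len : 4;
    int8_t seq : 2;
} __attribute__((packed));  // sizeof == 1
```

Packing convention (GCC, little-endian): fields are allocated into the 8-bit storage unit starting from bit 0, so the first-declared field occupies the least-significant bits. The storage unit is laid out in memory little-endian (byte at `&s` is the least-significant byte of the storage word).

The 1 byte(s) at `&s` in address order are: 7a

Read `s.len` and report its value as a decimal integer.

14

[0]=0x7a (little-endian) → word 0x7a
bank:1 @ bit 0 → (0x7a>>0)&0x1 = 0x0
kind:1 @ bit 1 → (0x7a>>1)&0x1 = 0x1
len:4 @ bit 2 → (0x7a>>2)&0xf = 0xe  ←
seq:2 @ bit 6 → (0x7a>>6)&0x3 = 0x1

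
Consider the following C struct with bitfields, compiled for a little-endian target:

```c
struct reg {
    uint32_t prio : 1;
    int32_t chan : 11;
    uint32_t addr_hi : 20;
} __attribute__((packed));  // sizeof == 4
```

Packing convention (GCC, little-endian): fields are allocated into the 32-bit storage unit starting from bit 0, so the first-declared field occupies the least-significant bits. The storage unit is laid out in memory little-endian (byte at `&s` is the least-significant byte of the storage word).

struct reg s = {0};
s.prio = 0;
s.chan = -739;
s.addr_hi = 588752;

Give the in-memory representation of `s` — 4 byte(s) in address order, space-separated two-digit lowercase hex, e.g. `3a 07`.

prio:1 = 0 → 0x0 << 0 → word 0x00000000
chan:11 = -739 → 0x51d << 1 → word 0x00000a3a
addr_hi:20 = 588752 → 0x8fbd0 << 12 → word 0x8fbd0a3a
word = 0x8fbd0a3a → little-endian bytes:
  [0]=0x3a  [1]=0x0a  [2]=0xbd  [3]=0x8f

3a 0a bd 8f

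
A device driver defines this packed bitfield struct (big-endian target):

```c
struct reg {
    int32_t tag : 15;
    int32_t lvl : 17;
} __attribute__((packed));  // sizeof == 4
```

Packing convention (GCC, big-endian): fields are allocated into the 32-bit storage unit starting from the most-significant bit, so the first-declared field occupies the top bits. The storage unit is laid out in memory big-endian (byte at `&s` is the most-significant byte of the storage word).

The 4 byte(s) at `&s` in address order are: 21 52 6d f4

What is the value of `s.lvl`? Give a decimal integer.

[0]=0x21 [1]=0x52 [2]=0x6d [3]=0xf4 (big-endian) → word 0x21526df4
tag [17+:15] = (word>>17) & 0x7fff = 4265
lvl [0+:17] = (word>>0) & 0x1ffff = 28148  ←
lvl signed 17b, MSB=0: value = 28148

28148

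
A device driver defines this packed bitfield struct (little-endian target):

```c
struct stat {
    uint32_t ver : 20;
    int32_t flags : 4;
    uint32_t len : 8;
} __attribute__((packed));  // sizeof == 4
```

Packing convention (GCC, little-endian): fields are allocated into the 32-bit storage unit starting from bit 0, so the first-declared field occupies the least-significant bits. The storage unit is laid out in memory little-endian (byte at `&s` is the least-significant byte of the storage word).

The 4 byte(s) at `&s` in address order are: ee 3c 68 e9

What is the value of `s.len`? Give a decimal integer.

[0]=0xee [1]=0x3c [2]=0x68 [3]=0xe9 (little-endian) → word 0xe9683cee
ver [0+:20] = (word>>0) & 0xfffff = 539886
flags [20+:4] = (word>>20) & 0xf = 6
len [24+:8] = (word>>24) & 0xff = 233  ←

233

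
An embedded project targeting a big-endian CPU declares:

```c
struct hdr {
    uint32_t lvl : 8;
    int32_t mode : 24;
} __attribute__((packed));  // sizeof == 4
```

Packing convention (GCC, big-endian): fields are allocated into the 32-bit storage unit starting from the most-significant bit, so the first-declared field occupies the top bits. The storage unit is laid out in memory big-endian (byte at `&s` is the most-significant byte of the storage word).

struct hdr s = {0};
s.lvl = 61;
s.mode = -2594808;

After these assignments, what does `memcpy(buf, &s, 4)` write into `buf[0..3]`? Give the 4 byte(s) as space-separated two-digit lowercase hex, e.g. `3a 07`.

lvl (8b) val=61 bits=0x3d at bit 24: 0x3d000000
mode (24b) val=-2594808 bits=0xd86808 at bit 0: 0x3dd86808
word = 0x3dd86808 → big-endian bytes:
  [0]=0x3d  [1]=0xd8  [2]=0x68  [3]=0x08

3d d8 68 08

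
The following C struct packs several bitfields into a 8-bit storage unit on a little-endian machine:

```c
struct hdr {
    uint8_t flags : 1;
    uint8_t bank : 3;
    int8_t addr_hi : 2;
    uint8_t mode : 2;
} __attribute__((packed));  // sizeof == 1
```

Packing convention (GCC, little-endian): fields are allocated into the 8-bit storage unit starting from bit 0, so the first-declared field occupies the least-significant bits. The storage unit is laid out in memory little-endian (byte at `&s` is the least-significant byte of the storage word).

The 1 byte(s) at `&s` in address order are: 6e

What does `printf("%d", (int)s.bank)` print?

7

[0]=0x6e (little-endian) → word 0x6e
flags [0+:1] = (word>>0) & 0x1 = 0
bank [1+:3] = (word>>1) & 0x7 = 7  ←
addr_hi [4+:2] = (word>>4) & 0x3 = 2
mode [6+:2] = (word>>6) & 0x3 = 1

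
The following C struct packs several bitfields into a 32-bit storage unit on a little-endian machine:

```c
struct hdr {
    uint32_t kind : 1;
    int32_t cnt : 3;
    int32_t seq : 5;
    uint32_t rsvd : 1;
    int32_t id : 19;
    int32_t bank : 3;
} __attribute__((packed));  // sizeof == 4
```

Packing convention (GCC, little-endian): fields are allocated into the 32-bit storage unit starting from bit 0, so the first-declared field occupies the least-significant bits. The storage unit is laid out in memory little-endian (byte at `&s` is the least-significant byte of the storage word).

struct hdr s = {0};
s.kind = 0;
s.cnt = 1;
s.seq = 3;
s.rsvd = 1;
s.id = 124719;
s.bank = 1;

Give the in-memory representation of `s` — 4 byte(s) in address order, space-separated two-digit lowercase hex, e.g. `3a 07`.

[0+:1] kind=0 & 0x1 = 0x0; word=0x00000000
[1+:3] cnt=1 & 0x7 = 0x1; word=0x00000002
[4+:5] seq=3 & 0x1f = 0x3; word=0x00000032
[9+:1] rsvd=1 & 0x1 = 0x1; word=0x00000232
[10+:19] id=124719 & 0x7ffff = 0x1e72f; word=0x079cbe32
[29+:3] bank=1 & 0x7 = 0x1; word=0x279cbe32
word = 0x279cbe32 → little-endian bytes:
  [0]=0x32  [1]=0xbe  [2]=0x9c  [3]=0x27

32 be 9c 27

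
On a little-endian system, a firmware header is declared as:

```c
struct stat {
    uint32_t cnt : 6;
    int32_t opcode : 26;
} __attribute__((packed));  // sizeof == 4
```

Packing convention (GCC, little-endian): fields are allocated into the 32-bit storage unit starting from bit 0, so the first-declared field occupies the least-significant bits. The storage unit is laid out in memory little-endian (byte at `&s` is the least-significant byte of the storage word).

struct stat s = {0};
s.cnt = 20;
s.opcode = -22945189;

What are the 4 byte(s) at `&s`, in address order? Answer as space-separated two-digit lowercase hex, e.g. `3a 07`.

[0+:6] cnt=20 & 0x3f = 0x14; word=0x00000014
[6+:26] opcode=-22945189 & 0x3ffffff = 0x2a1e25b; word=0xa87896d4
word = 0xa87896d4 → little-endian bytes:
  [0]=0xd4  [1]=0x96  [2]=0x78  [3]=0xa8

d4 96 78 a8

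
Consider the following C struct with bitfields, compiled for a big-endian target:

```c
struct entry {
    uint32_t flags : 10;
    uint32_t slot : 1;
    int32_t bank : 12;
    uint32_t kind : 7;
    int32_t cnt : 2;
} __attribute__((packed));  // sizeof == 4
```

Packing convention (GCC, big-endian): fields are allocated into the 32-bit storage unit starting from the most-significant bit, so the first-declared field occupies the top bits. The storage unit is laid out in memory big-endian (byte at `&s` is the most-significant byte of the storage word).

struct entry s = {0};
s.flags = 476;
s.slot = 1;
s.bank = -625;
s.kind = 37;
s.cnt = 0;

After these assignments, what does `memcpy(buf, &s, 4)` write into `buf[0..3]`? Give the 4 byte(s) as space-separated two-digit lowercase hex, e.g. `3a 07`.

77 3b 1e 94

flags:10 = 476 → 0x1dc << 22 → word 0x77000000
slot:1 = 1 → 0x1 << 21 → word 0x77200000
bank:12 = -625 → 0xd8f << 9 → word 0x773b1e00
kind:7 = 37 → 0x25 << 2 → word 0x773b1e94
cnt:2 = 0 → 0x0 << 0 → word 0x773b1e94
word = 0x773b1e94 → big-endian bytes:
  [0]=0x77  [1]=0x3b  [2]=0x1e  [3]=0x94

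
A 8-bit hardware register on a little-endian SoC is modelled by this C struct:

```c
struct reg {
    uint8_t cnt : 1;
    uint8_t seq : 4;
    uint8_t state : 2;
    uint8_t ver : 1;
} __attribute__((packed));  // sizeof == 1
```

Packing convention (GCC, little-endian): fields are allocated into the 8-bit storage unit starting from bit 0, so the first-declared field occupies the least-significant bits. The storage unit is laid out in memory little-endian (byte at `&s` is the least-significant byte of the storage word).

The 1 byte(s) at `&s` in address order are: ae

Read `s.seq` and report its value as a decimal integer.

[0]=0xae (little-endian) → word 0xae
cnt:1 @ bit 0 → (0xae>>0)&0x1 = 0x0
seq:4 @ bit 1 → (0xae>>1)&0xf = 0x7  ←
state:2 @ bit 5 → (0xae>>5)&0x3 = 0x1
ver:1 @ bit 7 → (0xae>>7)&0x1 = 0x1

7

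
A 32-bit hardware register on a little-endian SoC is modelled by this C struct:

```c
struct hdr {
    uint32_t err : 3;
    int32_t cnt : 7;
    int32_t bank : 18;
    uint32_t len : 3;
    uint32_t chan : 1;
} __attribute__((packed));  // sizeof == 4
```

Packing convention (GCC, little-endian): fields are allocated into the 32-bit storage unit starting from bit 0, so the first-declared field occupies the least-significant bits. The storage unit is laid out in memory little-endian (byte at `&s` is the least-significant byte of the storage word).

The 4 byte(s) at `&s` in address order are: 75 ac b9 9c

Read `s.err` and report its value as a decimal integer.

[0]=0x75 [1]=0xac [2]=0xb9 [3]=0x9c (little-endian) → word 0x9cb9ac75
err:3 @ bit 0 → (0x9cb9ac75>>0)&0x7 = 0x5  ←
cnt:7 @ bit 3 → (0x9cb9ac75>>3)&0x7f = 0xe
bank:18 @ bit 10 → (0x9cb9ac75>>10)&0x3ffff = 0x32e6b
len:3 @ bit 28 → (0x9cb9ac75>>28)&0x7 = 0x1
chan:1 @ bit 31 → (0x9cb9ac75>>31)&0x1 = 0x1

5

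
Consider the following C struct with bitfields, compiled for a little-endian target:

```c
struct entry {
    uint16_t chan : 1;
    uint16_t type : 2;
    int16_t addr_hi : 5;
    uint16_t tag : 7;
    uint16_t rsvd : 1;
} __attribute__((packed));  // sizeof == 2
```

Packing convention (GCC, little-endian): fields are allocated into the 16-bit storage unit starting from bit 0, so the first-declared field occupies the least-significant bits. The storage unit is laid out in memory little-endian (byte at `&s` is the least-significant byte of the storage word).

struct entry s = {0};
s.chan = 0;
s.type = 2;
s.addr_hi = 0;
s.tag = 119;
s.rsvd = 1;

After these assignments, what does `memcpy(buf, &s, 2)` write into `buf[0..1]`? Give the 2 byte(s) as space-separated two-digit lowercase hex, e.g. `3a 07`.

04 f7

chan:1 = 0 → 0x0 << 0 → word 0x0000
type:2 = 2 → 0x2 << 1 → word 0x0004
addr_hi:5 = 0 → 0x0 << 3 → word 0x0004
tag:7 = 119 → 0x77 << 8 → word 0x7704
rsvd:1 = 1 → 0x1 << 15 → word 0xf704
word = 0xf704 → little-endian bytes:
  [0]=0x04  [1]=0xf7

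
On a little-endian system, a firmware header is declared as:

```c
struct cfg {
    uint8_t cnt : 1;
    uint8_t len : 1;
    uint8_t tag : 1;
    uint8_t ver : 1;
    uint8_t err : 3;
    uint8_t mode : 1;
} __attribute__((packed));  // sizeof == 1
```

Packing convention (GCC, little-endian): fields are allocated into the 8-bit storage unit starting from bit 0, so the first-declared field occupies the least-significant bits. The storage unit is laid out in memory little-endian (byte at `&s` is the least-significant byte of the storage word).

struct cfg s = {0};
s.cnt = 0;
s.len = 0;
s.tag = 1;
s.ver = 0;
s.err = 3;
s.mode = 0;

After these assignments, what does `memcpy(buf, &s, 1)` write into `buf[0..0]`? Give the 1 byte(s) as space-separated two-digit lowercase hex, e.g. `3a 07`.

[0+:1] cnt=0 & 0x1 = 0x0; word=0x00
[1+:1] len=0 & 0x1 = 0x0; word=0x00
[2+:1] tag=1 & 0x1 = 0x1; word=0x04
[3+:1] ver=0 & 0x1 = 0x0; word=0x04
[4+:3] err=3 & 0x7 = 0x3; word=0x34
[7+:1] mode=0 & 0x1 = 0x0; word=0x34
word = 0x34 → little-endian bytes:
  [0]=0x34

34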